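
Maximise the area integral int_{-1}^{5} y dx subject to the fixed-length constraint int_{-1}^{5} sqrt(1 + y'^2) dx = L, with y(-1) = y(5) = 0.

Set up the augmented Lagrangian using a multiplier λ for the length constraint:
    F(y, y') = y − λ sqrt(1 + y'^2).
F has no explicit x dependence, so the Beltrami identity yields a first integral
    F − y' ∂F/∂y' = C.
Compute ∂F/∂y' = −λ y' / sqrt(1 + y'^2). Then
    y − λ sqrt(1 + y'^2) + λ y'^2 / sqrt(1 + y'^2) = C
    ⇒  y − λ / sqrt(1 + y'^2) = C.
Solving for y' and integrating gives
    (x − a)^2 + (y − b)^2 = λ^2,
a circular arc of radius λ. The constants a, b are determined by the endpoint conditions y(-1) = y(5) = 0, and λ is fixed implicitly by the length constraint
    ∫_{-1}^{5} sqrt(1 + y'^2) dx = L.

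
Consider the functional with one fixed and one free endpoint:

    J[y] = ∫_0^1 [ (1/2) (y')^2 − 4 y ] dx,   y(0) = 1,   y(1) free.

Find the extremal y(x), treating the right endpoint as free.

The Lagrangian L = (1/2) (y')^2 − 4 y gives
    ∂L/∂y = −4,   ∂L/∂y' = y'.
Euler-Lagrange: d/dx(y') − (−4) = 0, i.e. y'' + 4 = 0, so
    y(x) = −(4/2) x^2 + C1 x + C2.
Fixed left endpoint y(0) = 1 ⇒ C2 = 1.
The right endpoint x = 1 is free, so the natural (transversality) condition is ∂L/∂y' |_{x=1} = 0, i.e. y'(1) = 0.
Compute y'(x) = −4 x + C1, so y'(1) = −4 + C1 = 0 ⇒ C1 = 4.
Therefore the extremal is
    y(x) = −2 x^2 + 4 x + 1.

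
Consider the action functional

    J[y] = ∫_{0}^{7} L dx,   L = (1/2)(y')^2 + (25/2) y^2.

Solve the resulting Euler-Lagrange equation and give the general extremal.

The Lagrangian is L = (1/2)(y')^2 + (25/2) y^2.
∂L/∂y = 25y.
∂L/∂y' = y'.
The Euler-Lagrange equation d/dx(∂L/∂y') − ∂L/∂y = 0 becomes:
    y'' - 25 y = 0
General solution: y(x) = A e^(5x) + B e^(-5x), where A and B are arbitrary constants fixed by the endpoint conditions.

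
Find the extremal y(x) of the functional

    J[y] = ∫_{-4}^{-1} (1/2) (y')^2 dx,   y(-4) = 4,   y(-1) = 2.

The Lagrangian is L = (1/2) (y')^2.
Compute ∂L/∂y = 0, ∂L/∂y' = y'.
The Euler-Lagrange equation d/dx(∂L/∂y') − ∂L/∂y = 0 reduces to
    y'' = 0.
Its general solution is
    y(x) = A x + B,
with A, B fixed by the endpoint conditions.
Applying the endpoint conditions y(-4) = 4 and y(-1) = 2: solve A·-4 + B = 4 and A·-1 + B = 2. Subtracting gives A(-1 − -4) = 2 − 4, so A = -2/3, and B = 4 − A·-4 = 4/3. Therefore
    y(x) = (-2/3) x + 4/3.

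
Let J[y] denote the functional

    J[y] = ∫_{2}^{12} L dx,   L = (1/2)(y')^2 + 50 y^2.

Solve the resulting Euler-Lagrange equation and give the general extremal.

The Lagrangian is L = (1/2)(y')^2 + 50 y^2.
∂L/∂y = 100y.
∂L/∂y' = y'.
The Euler-Lagrange equation d/dx(∂L/∂y') − ∂L/∂y = 0 becomes:
    y'' - 100 y = 0
General solution: y(x) = A e^(10x) + B e^(-10x), where A and B are arbitrary constants fixed by the endpoint conditions.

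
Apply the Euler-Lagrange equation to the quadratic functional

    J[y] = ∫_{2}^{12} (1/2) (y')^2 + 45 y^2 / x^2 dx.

The Lagrangian is L = (1/2) (y')^2 + 45 y^2 / x^2.
Compute ∂L/∂y = 90y/x^2, ∂L/∂y' = y'.
The Euler-Lagrange equation d/dx(∂L/∂y') − ∂L/∂y = 0 reduces to
    y'' − 90/x^2 · y = 0  (x > 0).
Its general solution is
    y(x) = A x^10 + B x^(-9),
with A, B fixed by the endpoint conditions.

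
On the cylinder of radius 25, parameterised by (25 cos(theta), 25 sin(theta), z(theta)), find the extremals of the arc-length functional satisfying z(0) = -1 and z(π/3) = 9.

Parameterise the cylinder of radius R = 25 as
    r(θ) = (25 cos θ, 25 sin θ, z(θ)).
The arc-length element is
    ds = sqrt(625 + (dz/dθ)^2) dθ,
so the Lagrangian is L = sqrt(625 + z'^2).
L depends on z' only, not on z or θ, so ∂L/∂z = 0 and
    ∂L/∂z' = z' / sqrt(625 + z'^2).
The Euler-Lagrange equation gives
    d/dθ( z' / sqrt(625 + z'^2) ) = 0,
so z' is constant. Integrating once:
    z(θ) = a θ + b,
a helix on the cylinder (a straight line when the cylinder is unrolled). The constants a, b are determined by the endpoint conditions.
With endpoint conditions z(0) = -1 and z(π/3) = 9: from z(0) = b we get b = -1, and a·π/3 + -1 = 9 gives a = 30/π, so
    z(θ) = (30/π) θ − 1.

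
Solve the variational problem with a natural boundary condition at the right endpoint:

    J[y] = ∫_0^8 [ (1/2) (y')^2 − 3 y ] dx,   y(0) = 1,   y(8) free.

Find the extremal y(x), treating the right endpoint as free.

The Lagrangian L = (1/2) (y')^2 − 3 y gives
    ∂L/∂y = −3,   ∂L/∂y' = y'.
Euler-Lagrange: d/dx(y') − (−3) = 0, i.e. y'' + 3 = 0, so
    y(x) = −(3/2) x^2 + C1 x + C2.
Fixed left endpoint y(0) = 1 ⇒ C2 = 1.
The right endpoint x = 8 is free, so the natural (transversality) condition is ∂L/∂y' |_{x=8} = 0, i.e. y'(8) = 0.
Compute y'(x) = −3 x + C1, so y'(8) = −24 + C1 = 0 ⇒ C1 = 24.
Therefore the extremal is
    y(x) = −(3/2) x^2 + 24 x + 1.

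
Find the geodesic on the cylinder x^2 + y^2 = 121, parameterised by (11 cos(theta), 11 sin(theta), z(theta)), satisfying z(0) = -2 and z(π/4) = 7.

Parameterise the cylinder of radius R = 11 as
    r(θ) = (11 cos θ, 11 sin θ, z(θ)).
The arc-length element is
    ds = sqrt(121 + (dz/dθ)^2) dθ,
so the Lagrangian is L = sqrt(121 + z'^2).
L depends on z' only, not on z or θ, so ∂L/∂z = 0 and
    ∂L/∂z' = z' / sqrt(121 + z'^2).
The Euler-Lagrange equation gives
    d/dθ( z' / sqrt(121 + z'^2) ) = 0,
so z' is constant. Integrating once:
    z(θ) = a θ + b,
a helix on the cylinder (a straight line when the cylinder is unrolled). The constants a, b are determined by the endpoint conditions.
With endpoint conditions z(0) = -2 and z(π/4) = 7: from z(0) = b we get b = -2, and a·π/4 + -2 = 7 gives a = 36/π, so
    z(θ) = (36/π) θ − 2.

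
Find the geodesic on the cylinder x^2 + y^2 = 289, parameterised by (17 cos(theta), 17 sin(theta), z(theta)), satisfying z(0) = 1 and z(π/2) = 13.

Parameterise the cylinder of radius R = 17 as
    r(θ) = (17 cos θ, 17 sin θ, z(θ)).
The arc-length element is
    ds = sqrt(289 + (dz/dθ)^2) dθ,
so the Lagrangian is L = sqrt(289 + z'^2).
L depends on z' only, not on z or θ, so ∂L/∂z = 0 and
    ∂L/∂z' = z' / sqrt(289 + z'^2).
The Euler-Lagrange equation gives
    d/dθ( z' / sqrt(289 + z'^2) ) = 0,
so z' is constant. Integrating once:
    z(θ) = a θ + b,
a helix on the cylinder (a straight line when the cylinder is unrolled). The constants a, b are determined by the endpoint conditions.
With endpoint conditions z(0) = 1 and z(π/2) = 13: from z(0) = b we get b = 1, and a·π/2 + 1 = 13 gives a = 24/π, so
    z(θ) = (24/π) θ + 1.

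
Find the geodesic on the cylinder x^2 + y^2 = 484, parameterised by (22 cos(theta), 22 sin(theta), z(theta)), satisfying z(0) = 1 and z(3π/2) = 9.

Parameterise the cylinder of radius R = 22 as
    r(θ) = (22 cos θ, 22 sin θ, z(θ)).
The arc-length element is
    ds = sqrt(484 + (dz/dθ)^2) dθ,
so the Lagrangian is L = sqrt(484 + z'^2).
L depends on z' only, not on z or θ, so ∂L/∂z = 0 and
    ∂L/∂z' = z' / sqrt(484 + z'^2).
The Euler-Lagrange equation gives
    d/dθ( z' / sqrt(484 + z'^2) ) = 0,
so z' is constant. Integrating once:
    z(θ) = a θ + b,
a helix on the cylinder (a straight line when the cylinder is unrolled). The constants a, b are determined by the endpoint conditions.
With endpoint conditions z(0) = 1 and z(3π/2) = 9: from z(0) = b we get b = 1, and a·3π/2 + 1 = 9 gives a = 16/(3π), so
    z(θ) = (16/(3π)) θ + 1.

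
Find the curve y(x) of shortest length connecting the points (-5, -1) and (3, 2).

Arc-length functional: J[y] = ∫ sqrt(1 + (y')^2) dx.
Lagrangian L = sqrt(1 + (y')^2) has no explicit y dependence, so ∂L/∂y = 0 and the Euler-Lagrange equation gives
    d/dx( y' / sqrt(1 + (y')^2) ) = 0  ⇒  y' / sqrt(1 + (y')^2) = const.
Hence y' is constant, so y(x) is affine.
Fitting the endpoints (-5, -1) and (3, 2):
    slope m = (2 − (-1)) / (3 − (-5)) = 3/8,
    intercept c = (-1) − m·(-5) = 7/8.
Extremal: y(x) = (3/8) x + 7/8.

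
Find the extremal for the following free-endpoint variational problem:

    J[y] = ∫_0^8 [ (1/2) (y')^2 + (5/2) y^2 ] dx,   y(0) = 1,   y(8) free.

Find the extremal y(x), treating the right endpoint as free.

The Lagrangian L = (1/2) (y')^2 + (5/2) y^2 gives
    ∂L/∂y = 5 y,   ∂L/∂y' = y'.
Euler-Lagrange: y'' − 5 y = 0.
With k = sqrt(5), the general solution is
    y(x) = A cosh(sqrt(5) x) + B sinh(sqrt(5) x).
Fixed left endpoint y(0) = 1 ⇒ A = 1.
The right endpoint x = 8 is free, so the natural (transversality) condition is ∂L/∂y' |_{x=8} = 0, i.e. y'(8) = 0.
Compute y'(x) = A k sinh(k x) + B k cosh(k x), so
    y'(8) = A k sinh(k·8) + B k cosh(k·8) = 0
    ⇒ B = −A tanh(k·8) = − tanh(sqrt(5)·8).
Therefore the extremal is
    y(x) = cosh(sqrt(5) x) − tanh(sqrt(5)·8) sinh(sqrt(5) x).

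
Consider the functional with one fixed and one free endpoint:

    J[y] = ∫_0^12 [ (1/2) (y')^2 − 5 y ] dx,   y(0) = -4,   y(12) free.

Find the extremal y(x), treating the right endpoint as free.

The Lagrangian L = (1/2) (y')^2 − 5 y gives
    ∂L/∂y = −5,   ∂L/∂y' = y'.
Euler-Lagrange: d/dx(y') − (−5) = 0, i.e. y'' + 5 = 0, so
    y(x) = −(5/2) x^2 + C1 x + C2.
Fixed left endpoint y(0) = -4 ⇒ C2 = -4.
The right endpoint x = 12 is free, so the natural (transversality) condition is ∂L/∂y' |_{x=12} = 0, i.e. y'(12) = 0.
Compute y'(x) = −5 x + C1, so y'(12) = −60 + C1 = 0 ⇒ C1 = 60.
Therefore the extremal is
    y(x) = −(5/2) x^2 + 60 x − 4.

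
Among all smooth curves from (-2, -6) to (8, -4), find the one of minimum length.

Arc-length functional: J[y] = ∫ sqrt(1 + (y')^2) dx.
Lagrangian L = sqrt(1 + (y')^2) has no explicit y dependence, so ∂L/∂y = 0 and the Euler-Lagrange equation gives
    d/dx( y' / sqrt(1 + (y')^2) ) = 0  ⇒  y' / sqrt(1 + (y')^2) = const.
Hence y' is constant, so y(x) is affine.
Fitting the endpoints (-2, -6) and (8, -4):
    slope m = ((-4) − (-6)) / (8 − (-2)) = 1/5,
    intercept c = (-6) − m·(-2) = -28/5.
Extremal: y(x) = (1/5) x - 28/5.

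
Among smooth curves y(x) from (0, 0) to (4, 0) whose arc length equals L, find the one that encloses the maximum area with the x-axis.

Set up the augmented Lagrangian using a multiplier λ for the length constraint:
    F(y, y') = y − λ sqrt(1 + y'^2).
F has no explicit x dependence, so the Beltrami identity yields a first integral
    F − y' ∂F/∂y' = C.
Compute ∂F/∂y' = −λ y' / sqrt(1 + y'^2). Then
    y − λ sqrt(1 + y'^2) + λ y'^2 / sqrt(1 + y'^2) = C
    ⇒  y − λ / sqrt(1 + y'^2) = C.
Solving for y' and integrating gives
    (x − a)^2 + (y − b)^2 = λ^2,
a circular arc of radius λ. The constants a, b are determined by the endpoint conditions y(0) = y(4) = 0, and λ is fixed implicitly by the length constraint
    ∫_{0}^{4} sqrt(1 + y'^2) dx = L.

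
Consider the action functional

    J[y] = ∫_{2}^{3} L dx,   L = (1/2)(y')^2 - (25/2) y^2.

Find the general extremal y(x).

The Lagrangian is L = (1/2)(y')^2 - (25/2) y^2.
∂L/∂y = -25y.
∂L/∂y' = y'.
The Euler-Lagrange equation d/dx(∂L/∂y') − ∂L/∂y = 0 becomes:
    y'' + 25 y = 0
General solution: y(x) = A sin(5x) + B cos(5x), where A and B are arbitrary constants fixed by the endpoint conditions.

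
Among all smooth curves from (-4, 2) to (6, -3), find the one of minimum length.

Arc-length functional: J[y] = ∫ sqrt(1 + (y')^2) dx.
Lagrangian L = sqrt(1 + (y')^2) has no explicit y dependence, so ∂L/∂y = 0 and the Euler-Lagrange equation gives
    d/dx( y' / sqrt(1 + (y')^2) ) = 0  ⇒  y' / sqrt(1 + (y')^2) = const.
Hence y' is constant, so y(x) is affine.
Fitting the endpoints (-4, 2) and (6, -3):
    slope m = ((-3) − 2) / (6 − (-4)) = -1/2,
    intercept c = 2 − m·(-4) = 0.
Extremal: y(x) = (-1/2) x.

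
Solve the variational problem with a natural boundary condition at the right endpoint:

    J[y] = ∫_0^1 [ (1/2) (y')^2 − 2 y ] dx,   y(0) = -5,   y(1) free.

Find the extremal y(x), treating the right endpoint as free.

The Lagrangian L = (1/2) (y')^2 − 2 y gives
    ∂L/∂y = −2,   ∂L/∂y' = y'.
Euler-Lagrange: d/dx(y') − (−2) = 0, i.e. y'' + 2 = 0, so
    y(x) = −(2/2) x^2 + C1 x + C2.
Fixed left endpoint y(0) = -5 ⇒ C2 = -5.
The right endpoint x = 1 is free, so the natural (transversality) condition is ∂L/∂y' |_{x=1} = 0, i.e. y'(1) = 0.
Compute y'(x) = −2 x + C1, so y'(1) = −2 + C1 = 0 ⇒ C1 = 2.
Therefore the extremal is
    y(x) = −x^2 + 2 x − 5.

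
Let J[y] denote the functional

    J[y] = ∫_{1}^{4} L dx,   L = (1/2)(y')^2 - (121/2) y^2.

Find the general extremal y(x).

The Lagrangian is L = (1/2)(y')^2 - (121/2) y^2.
∂L/∂y = -121y.
∂L/∂y' = y'.
The Euler-Lagrange equation d/dx(∂L/∂y') − ∂L/∂y = 0 becomes:
    y'' + 121 y = 0
General solution: y(x) = A sin(11x) + B cos(11x), where A and B are arbitrary constants fixed by the endpoint conditions.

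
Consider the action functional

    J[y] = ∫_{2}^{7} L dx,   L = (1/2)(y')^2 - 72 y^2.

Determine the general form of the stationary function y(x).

The Lagrangian is L = (1/2)(y')^2 - 72 y^2.
∂L/∂y = -144y.
∂L/∂y' = y'.
The Euler-Lagrange equation d/dx(∂L/∂y') − ∂L/∂y = 0 becomes:
    y'' + 144 y = 0
General solution: y(x) = A sin(12x) + B cos(12x), where A and B are arbitrary constants fixed by the endpoint conditions.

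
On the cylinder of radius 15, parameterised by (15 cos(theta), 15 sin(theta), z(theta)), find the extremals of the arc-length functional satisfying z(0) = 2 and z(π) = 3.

Parameterise the cylinder of radius R = 15 as
    r(θ) = (15 cos θ, 15 sin θ, z(θ)).
The arc-length element is
    ds = sqrt(225 + (dz/dθ)^2) dθ,
so the Lagrangian is L = sqrt(225 + z'^2).
L depends on z' only, not on z or θ, so ∂L/∂z = 0 and
    ∂L/∂z' = z' / sqrt(225 + z'^2).
The Euler-Lagrange equation gives
    d/dθ( z' / sqrt(225 + z'^2) ) = 0,
so z' is constant. Integrating once:
    z(θ) = a θ + b,
a helix on the cylinder (a straight line when the cylinder is unrolled). The constants a, b are determined by the endpoint conditions.
With endpoint conditions z(0) = 2 and z(π) = 3: from z(0) = b we get b = 2, and a·π + 2 = 3 gives a = 1/π, so
    z(θ) = (1/π) θ + 2.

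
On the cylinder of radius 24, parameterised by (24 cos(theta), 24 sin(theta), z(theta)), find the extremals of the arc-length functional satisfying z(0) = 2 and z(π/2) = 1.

Parameterise the cylinder of radius R = 24 as
    r(θ) = (24 cos θ, 24 sin θ, z(θ)).
The arc-length element is
    ds = sqrt(576 + (dz/dθ)^2) dθ,
so the Lagrangian is L = sqrt(576 + z'^2).
L depends on z' only, not on z or θ, so ∂L/∂z = 0 and
    ∂L/∂z' = z' / sqrt(576 + z'^2).
The Euler-Lagrange equation gives
    d/dθ( z' / sqrt(576 + z'^2) ) = 0,
so z' is constant. Integrating once:
    z(θ) = a θ + b,
a helix on the cylinder (a straight line when the cylinder is unrolled). The constants a, b are determined by the endpoint conditions.
With endpoint conditions z(0) = 2 and z(π/2) = 1: from z(0) = b we get b = 2, and a·π/2 + 2 = 1 gives a = -2/π, so
    z(θ) = (-2/π) θ + 2.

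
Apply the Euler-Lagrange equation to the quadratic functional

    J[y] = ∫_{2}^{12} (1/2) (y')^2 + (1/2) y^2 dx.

The Lagrangian is L = (1/2) (y')^2 + (1/2) y^2.
Compute ∂L/∂y = y, ∂L/∂y' = y'.
The Euler-Lagrange equation d/dx(∂L/∂y') − ∂L/∂y = 0 reduces to
    y'' − y = 0.
Its general solution is
    y(x) = A e^x + B e^(−x),
with A, B fixed by the endpoint conditions.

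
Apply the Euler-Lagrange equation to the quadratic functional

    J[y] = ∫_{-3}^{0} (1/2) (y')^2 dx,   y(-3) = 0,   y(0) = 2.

The Lagrangian is L = (1/2) (y')^2.
Compute ∂L/∂y = 0, ∂L/∂y' = y'.
The Euler-Lagrange equation d/dx(∂L/∂y') − ∂L/∂y = 0 reduces to
    y'' = 0.
Its general solution is
    y(x) = A x + B,
with A, B fixed by the endpoint conditions.
Applying the endpoint conditions y(-3) = 0 and y(0) = 2: solve A·-3 + B = 0 and A·0 + B = 2. Subtracting gives A(0 − -3) = 2 − 0, so A = 2/3, and B = 0 − A·-3 = 2. Therefore
    y(x) = (2/3) x + 2.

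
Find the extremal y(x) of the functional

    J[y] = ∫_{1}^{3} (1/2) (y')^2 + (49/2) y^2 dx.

The Lagrangian is L = (1/2) (y')^2 + (49/2) y^2.
Compute ∂L/∂y = 49y, ∂L/∂y' = y'.
The Euler-Lagrange equation d/dx(∂L/∂y') − ∂L/∂y = 0 reduces to
    y'' − 49 y = 0.
Its general solution is
    y(x) = A e^(7x) + B e^(−7x),
with A, B fixed by the endpoint conditions.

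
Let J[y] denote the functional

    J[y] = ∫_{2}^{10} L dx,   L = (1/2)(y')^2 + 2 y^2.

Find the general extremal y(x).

The Lagrangian is L = (1/2)(y')^2 + 2 y^2.
∂L/∂y = 4y.
∂L/∂y' = y'.
The Euler-Lagrange equation d/dx(∂L/∂y') − ∂L/∂y = 0 becomes:
    y'' - 4 y = 0
General solution: y(x) = A e^(2x) + B e^(-2x), where A and B are arbitrary constants fixed by the endpoint conditions.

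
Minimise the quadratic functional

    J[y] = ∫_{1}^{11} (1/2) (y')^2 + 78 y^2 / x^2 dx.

The Lagrangian is L = (1/2) (y')^2 + 78 y^2 / x^2.
Compute ∂L/∂y = 156y/x^2, ∂L/∂y' = y'.
The Euler-Lagrange equation d/dx(∂L/∂y') − ∂L/∂y = 0 reduces to
    y'' − 156/x^2 · y = 0  (x > 0).
Its general solution is
    y(x) = A x^13 + B x^(-12),
with A, B fixed by the endpoint conditions.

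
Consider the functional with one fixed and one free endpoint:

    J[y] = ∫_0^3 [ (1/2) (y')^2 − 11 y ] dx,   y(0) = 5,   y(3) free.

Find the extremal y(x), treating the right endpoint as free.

The Lagrangian L = (1/2) (y')^2 − 11 y gives
    ∂L/∂y = −11,   ∂L/∂y' = y'.
Euler-Lagrange: d/dx(y') − (−11) = 0, i.e. y'' + 11 = 0, so
    y(x) = −(11/2) x^2 + C1 x + C2.
Fixed left endpoint y(0) = 5 ⇒ C2 = 5.
The right endpoint x = 3 is free, so the natural (transversality) condition is ∂L/∂y' |_{x=3} = 0, i.e. y'(3) = 0.
Compute y'(x) = −11 x + C1, so y'(3) = −33 + C1 = 0 ⇒ C1 = 33.
Therefore the extremal is
    y(x) = −(11/2) x^2 + 33 x + 5.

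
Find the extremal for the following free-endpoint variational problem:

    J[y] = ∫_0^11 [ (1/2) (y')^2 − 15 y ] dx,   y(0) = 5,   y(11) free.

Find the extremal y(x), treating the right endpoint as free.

The Lagrangian L = (1/2) (y')^2 − 15 y gives
    ∂L/∂y = −15,   ∂L/∂y' = y'.
Euler-Lagrange: d/dx(y') − (−15) = 0, i.e. y'' + 15 = 0, so
    y(x) = −(15/2) x^2 + C1 x + C2.
Fixed left endpoint y(0) = 5 ⇒ C2 = 5.
The right endpoint x = 11 is free, so the natural (transversality) condition is ∂L/∂y' |_{x=11} = 0, i.e. y'(11) = 0.
Compute y'(x) = −15 x + C1, so y'(11) = −165 + C1 = 0 ⇒ C1 = 165.
Therefore the extremal is
    y(x) = −(15/2) x^2 + 165 x + 5.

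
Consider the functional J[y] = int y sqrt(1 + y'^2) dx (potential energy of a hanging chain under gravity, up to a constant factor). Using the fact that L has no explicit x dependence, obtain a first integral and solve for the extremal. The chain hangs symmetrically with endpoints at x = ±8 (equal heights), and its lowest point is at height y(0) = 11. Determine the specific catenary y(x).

The Lagrangian L(y, y') = y sqrt(1 + y'^2) has no explicit x dependence, so the Beltrami identity applies:
    L − y' ∂L/∂y' = C.
Compute ∂L/∂y' = y · y' / sqrt(1 + y'^2). Then
    L − y' ∂L/∂y'
    = y sqrt(1 + y'^2) − y · y'^2 / sqrt(1 + y'^2)
    = y (1 + y'^2 − y'^2) / sqrt(1 + y'^2)
    = y / sqrt(1 + y'^2) = C.
Squaring gives y^2 = C^2 (1 + y'^2), i.e.
    y'^2 = y^2 / C^2 − 1.
Separating variables,
    dy / sqrt(y^2 − C^2) = dx / C,
and integrating gives arccosh(y / C) = (x − a)/C, so
    y(x) = C cosh((x − a)/C),
the catenary. The constants C and a are fixed by the two endpoint conditions (and, for the hanging-chain problem, the length constraint selects C).
Now fit the given data. The endpoints x = ±8 are symmetric at equal height, so the catenary is even about its minimum: a = 0 and y(x) = C cosh(x/C). The lowest point is y(0) = C cosh(0) = C, and we are told y(0) = 11, so C = 11. Therefore
    y(x) = 11 cosh(x/11),
and at the endpoints
    y(±8) = 11 cosh(8/11).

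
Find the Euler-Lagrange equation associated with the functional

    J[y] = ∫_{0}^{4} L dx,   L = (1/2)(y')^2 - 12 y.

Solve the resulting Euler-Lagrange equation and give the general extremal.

The Lagrangian is L = (1/2)(y')^2 - 12 y.
∂L/∂y = -12.
∂L/∂y' = y'.
The Euler-Lagrange equation d/dx(∂L/∂y') − ∂L/∂y = 0 becomes:
    y'' + 12 = 0
General solution: y(x) = -6 x^2 + A x + B, where A and B are arbitrary constants fixed by the endpoint conditions.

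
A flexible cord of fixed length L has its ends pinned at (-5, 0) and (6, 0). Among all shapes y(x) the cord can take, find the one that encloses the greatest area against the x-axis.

Set up the augmented Lagrangian using a multiplier λ for the length constraint:
    F(y, y') = y − λ sqrt(1 + y'^2).
F has no explicit x dependence, so the Beltrami identity yields a first integral
    F − y' ∂F/∂y' = C.
Compute ∂F/∂y' = −λ y' / sqrt(1 + y'^2). Then
    y − λ sqrt(1 + y'^2) + λ y'^2 / sqrt(1 + y'^2) = C
    ⇒  y − λ / sqrt(1 + y'^2) = C.
Solving for y' and integrating gives
    (x − a)^2 + (y − b)^2 = λ^2,
a circular arc of radius λ. The constants a, b are determined by the endpoint conditions y(-5) = y(6) = 0, and λ is fixed implicitly by the length constraint
    ∫_{-5}^{6} sqrt(1 + y'^2) dx = L.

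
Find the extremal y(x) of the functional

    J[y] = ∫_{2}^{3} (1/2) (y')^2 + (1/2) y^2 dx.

The Lagrangian is L = (1/2) (y')^2 + (1/2) y^2.
Compute ∂L/∂y = y, ∂L/∂y' = y'.
The Euler-Lagrange equation d/dx(∂L/∂y') − ∂L/∂y = 0 reduces to
    y'' − y = 0.
Its general solution is
    y(x) = A e^x + B e^(−x),
with A, B fixed by the endpoint conditions.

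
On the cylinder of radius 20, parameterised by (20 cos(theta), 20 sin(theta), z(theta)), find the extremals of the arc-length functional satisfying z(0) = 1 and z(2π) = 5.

Parameterise the cylinder of radius R = 20 as
    r(θ) = (20 cos θ, 20 sin θ, z(θ)).
The arc-length element is
    ds = sqrt(400 + (dz/dθ)^2) dθ,
so the Lagrangian is L = sqrt(400 + z'^2).
L depends on z' only, not on z or θ, so ∂L/∂z = 0 and
    ∂L/∂z' = z' / sqrt(400 + z'^2).
The Euler-Lagrange equation gives
    d/dθ( z' / sqrt(400 + z'^2) ) = 0,
so z' is constant. Integrating once:
    z(θ) = a θ + b,
a helix on the cylinder (a straight line when the cylinder is unrolled). The constants a, b are determined by the endpoint conditions.
With endpoint conditions z(0) = 1 and z(2π) = 5: from z(0) = b we get b = 1, and a·2π + 1 = 5 gives a = 2/π, so
    z(θ) = (2/π) θ + 1.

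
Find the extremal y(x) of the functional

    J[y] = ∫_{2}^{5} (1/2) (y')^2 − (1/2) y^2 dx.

The Lagrangian is L = (1/2) (y')^2 − (1/2) y^2.
Compute ∂L/∂y = -y, ∂L/∂y' = y'.
The Euler-Lagrange equation d/dx(∂L/∂y') − ∂L/∂y = 0 reduces to
    y'' + y = 0.
Its general solution is
    y(x) = A sin(x) + B cos(x),
with A, B fixed by the endpoint conditions.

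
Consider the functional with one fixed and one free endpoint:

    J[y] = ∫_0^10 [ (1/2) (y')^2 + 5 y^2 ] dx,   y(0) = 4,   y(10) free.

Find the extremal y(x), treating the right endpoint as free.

The Lagrangian L = (1/2) (y')^2 + 5 y^2 gives
    ∂L/∂y = 10 y,   ∂L/∂y' = y'.
Euler-Lagrange: y'' − 10 y = 0.
With k = sqrt(10), the general solution is
    y(x) = A cosh(sqrt(10) x) + B sinh(sqrt(10) x).
Fixed left endpoint y(0) = 4 ⇒ A = 4.
The right endpoint x = 10 is free, so the natural (transversality) condition is ∂L/∂y' |_{x=10} = 0, i.e. y'(10) = 0.
Compute y'(x) = A k sinh(k x) + B k cosh(k x), so
    y'(10) = A k sinh(k·10) + B k cosh(k·10) = 0
    ⇒ B = −A tanh(k·10) = − 4 tanh(sqrt(10)·10).
Therefore the extremal is
    y(x) = 4 cosh(sqrt(10) x) − 4 tanh(sqrt(10)·10) sinh(sqrt(10) x).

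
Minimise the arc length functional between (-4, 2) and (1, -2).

Arc-length functional: J[y] = ∫ sqrt(1 + (y')^2) dx.
Lagrangian L = sqrt(1 + (y')^2) has no explicit y dependence, so ∂L/∂y = 0 and the Euler-Lagrange equation gives
    d/dx( y' / sqrt(1 + (y')^2) ) = 0  ⇒  y' / sqrt(1 + (y')^2) = const.
Hence y' is constant, so y(x) is affine.
Fitting the endpoints (-4, 2) and (1, -2):
    slope m = ((-2) − 2) / (1 − (-4)) = -4/5,
    intercept c = 2 − m·(-4) = -6/5.
Extremal: y(x) = (-4/5) x - 6/5.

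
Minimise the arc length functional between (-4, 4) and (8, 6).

Arc-length functional: J[y] = ∫ sqrt(1 + (y')^2) dx.
Lagrangian L = sqrt(1 + (y')^2) has no explicit y dependence, so ∂L/∂y = 0 and the Euler-Lagrange equation gives
    d/dx( y' / sqrt(1 + (y')^2) ) = 0  ⇒  y' / sqrt(1 + (y')^2) = const.
Hence y' is constant, so y(x) is affine.
Fitting the endpoints (-4, 4) and (8, 6):
    slope m = (6 − 4) / (8 − (-4)) = 1/6,
    intercept c = 4 − m·(-4) = 14/3.
Extremal: y(x) = (1/6) x + 14/3.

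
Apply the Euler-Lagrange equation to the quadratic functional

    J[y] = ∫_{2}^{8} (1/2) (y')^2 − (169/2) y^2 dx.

The Lagrangian is L = (1/2) (y')^2 − (169/2) y^2.
Compute ∂L/∂y = -169y, ∂L/∂y' = y'.
The Euler-Lagrange equation d/dx(∂L/∂y') − ∂L/∂y = 0 reduces to
    y'' + 169 y = 0.
Its general solution is
    y(x) = A sin(13x) + B cos(13x),
with A, B fixed by the endpoint conditions.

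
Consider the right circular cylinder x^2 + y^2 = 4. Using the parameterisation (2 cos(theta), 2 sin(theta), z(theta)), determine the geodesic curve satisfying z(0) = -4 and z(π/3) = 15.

Parameterise the cylinder of radius R = 2 as
    r(θ) = (2 cos θ, 2 sin θ, z(θ)).
The arc-length element is
    ds = sqrt(4 + (dz/dθ)^2) dθ,
so the Lagrangian is L = sqrt(4 + z'^2).
L depends on z' only, not on z or θ, so ∂L/∂z = 0 and
    ∂L/∂z' = z' / sqrt(4 + z'^2).
The Euler-Lagrange equation gives
    d/dθ( z' / sqrt(4 + z'^2) ) = 0,
so z' is constant. Integrating once:
    z(θ) = a θ + b,
a helix on the cylinder (a straight line when the cylinder is unrolled). The constants a, b are determined by the endpoint conditions.
With endpoint conditions z(0) = -4 and z(π/3) = 15: from z(0) = b we get b = -4, and a·π/3 + -4 = 15 gives a = 57/π, so
    z(θ) = (57/π) θ − 4.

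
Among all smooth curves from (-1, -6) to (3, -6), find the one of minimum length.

Arc-length functional: J[y] = ∫ sqrt(1 + (y')^2) dx.
Lagrangian L = sqrt(1 + (y')^2) has no explicit y dependence, so ∂L/∂y = 0 and the Euler-Lagrange equation gives
    d/dx( y' / sqrt(1 + (y')^2) ) = 0  ⇒  y' / sqrt(1 + (y')^2) = const.
Hence y' is constant, so y(x) is affine.
Fitting the endpoints (-1, -6) and (3, -6):
    slope m = ((-6) − (-6)) / (3 − (-1)) = 0,
    intercept c = (-6) − m·(-1) = -6.
Extremal: y(x) = -6.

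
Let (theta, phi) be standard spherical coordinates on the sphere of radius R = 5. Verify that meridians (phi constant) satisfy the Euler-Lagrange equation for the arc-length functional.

On the sphere of radius R = 5 with spherical coordinates (θ, φ), the induced metric is
    ds^2 = 25(dθ^2 + sin^2(θ) dφ^2).
Using θ as the parameter, the arc-length functional becomes
    J[φ] = ∫ 5 sqrt(1 + sin^2(θ) (dφ/dθ)^2) dθ.
So L = 5 sqrt(1 + sin^2(θ) φ'^2). Compute
    ∂L/∂φ = 0  (L has no explicit φ dependence),
    ∂L/∂φ' = 5 sin^2(θ) φ' / sqrt(1 + sin^2(θ) φ'^2).
For the candidate φ(θ) = c (constant), φ' = 0, so ∂L/∂φ' evaluated along the candidate vanishes, and ∂L/∂φ is identically zero. Hence
    d/dθ(∂L/∂φ') − ∂L/∂φ = 0
is satisfied. Therefore meridians φ = const are extremals of arc length — they are geodesics on the sphere.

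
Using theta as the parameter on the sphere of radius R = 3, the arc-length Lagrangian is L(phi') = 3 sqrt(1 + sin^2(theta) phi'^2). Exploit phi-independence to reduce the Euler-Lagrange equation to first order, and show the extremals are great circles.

On the sphere of radius R = 3 with spherical coordinates (θ, φ), the induced metric is
    ds^2 = 9(dθ^2 + sin^2(θ) dφ^2).
Parameterise by θ; the arc-length functional is
    J[φ] = ∫ 3 sqrt(1 + sin^2(θ) (dφ/dθ)^2) dθ,
so L = 3 sqrt(1 + sin^2(θ) φ'^2). Compute
    ∂L/∂φ = 0  (L has no explicit φ dependence),
    ∂L/∂φ' = 3 sin^2(θ) φ' / sqrt(1 + sin^2(θ) φ'^2).
Since ∂L/∂φ = 0, the Euler-Lagrange equation
    d/dθ(∂L/∂φ') − ∂L/∂φ = 0
reduces to d/dθ(∂L/∂φ') = 0, i.e. the momentum conjugate to φ is conserved:
    3 sin^2(θ) φ' / sqrt(1 + sin^2(θ) φ'^2) = C.
The overall factor of 3 is constant, so dividing through gives Clairaut's relation sin^2(θ) φ' / sqrt(1 + sin^2(θ) φ'^2) = C' (with C' = C/3). Solving for φ' and integrating gives the great-circle family
    cot(θ) = A cos(φ − φ_0),
i.e. the intersection of the sphere with a plane through the origin. The two constants A and φ_0 (equivalently C and one phase) are fixed by the two endpoint conditions.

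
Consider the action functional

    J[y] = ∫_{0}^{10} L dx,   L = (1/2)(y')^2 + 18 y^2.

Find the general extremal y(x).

The Lagrangian is L = (1/2)(y')^2 + 18 y^2.
∂L/∂y = 36y.
∂L/∂y' = y'.
The Euler-Lagrange equation d/dx(∂L/∂y') − ∂L/∂y = 0 becomes:
    y'' - 36 y = 0
General solution: y(x) = A e^(6x) + B e^(-6x), where A and B are arbitrary constants fixed by the endpoint conditions.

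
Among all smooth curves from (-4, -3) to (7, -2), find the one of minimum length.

Arc-length functional: J[y] = ∫ sqrt(1 + (y')^2) dx.
Lagrangian L = sqrt(1 + (y')^2) has no explicit y dependence, so ∂L/∂y = 0 and the Euler-Lagrange equation gives
    d/dx( y' / sqrt(1 + (y')^2) ) = 0  ⇒  y' / sqrt(1 + (y')^2) = const.
Hence y' is constant, so y(x) is affine.
Fitting the endpoints (-4, -3) and (7, -2):
    slope m = ((-2) − (-3)) / (7 − (-4)) = 1/11,
    intercept c = (-3) − m·(-4) = -29/11.
Extremal: y(x) = (1/11) x - 29/11.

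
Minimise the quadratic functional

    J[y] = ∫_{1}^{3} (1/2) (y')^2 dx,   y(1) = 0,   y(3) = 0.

The Lagrangian is L = (1/2) (y')^2.
Compute ∂L/∂y = 0, ∂L/∂y' = y'.
The Euler-Lagrange equation d/dx(∂L/∂y') − ∂L/∂y = 0 reduces to
    y'' = 0.
Its general solution is
    y(x) = A x + B,
with A, B fixed by the endpoint conditions.
Applying the endpoint conditions y(1) = 0 and y(3) = 0: solve A·1 + B = 0 and A·3 + B = 0. Subtracting gives A(3 − 1) = 0 − 0, so A = 0, and B = 0 − A·1 = 0. Therefore
    y(x) = 0.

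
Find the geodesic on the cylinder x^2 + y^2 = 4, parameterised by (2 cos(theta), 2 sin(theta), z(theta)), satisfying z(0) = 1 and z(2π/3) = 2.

Parameterise the cylinder of radius R = 2 as
    r(θ) = (2 cos θ, 2 sin θ, z(θ)).
The arc-length element is
    ds = sqrt(4 + (dz/dθ)^2) dθ,
so the Lagrangian is L = sqrt(4 + z'^2).
L depends on z' only, not on z or θ, so ∂L/∂z = 0 and
    ∂L/∂z' = z' / sqrt(4 + z'^2).
The Euler-Lagrange equation gives
    d/dθ( z' / sqrt(4 + z'^2) ) = 0,
so z' is constant. Integrating once:
    z(θ) = a θ + b,
a helix on the cylinder (a straight line when the cylinder is unrolled). The constants a, b are determined by the endpoint conditions.
With endpoint conditions z(0) = 1 and z(2π/3) = 2: from z(0) = b we get b = 1, and a·2π/3 + 1 = 2 gives a = 3/(2π), so
    z(θ) = (3/(2π)) θ + 1.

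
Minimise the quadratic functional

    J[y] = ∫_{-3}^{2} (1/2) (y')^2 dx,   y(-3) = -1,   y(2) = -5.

The Lagrangian is L = (1/2) (y')^2.
Compute ∂L/∂y = 0, ∂L/∂y' = y'.
The Euler-Lagrange equation d/dx(∂L/∂y') − ∂L/∂y = 0 reduces to
    y'' = 0.
Its general solution is
    y(x) = A x + B,
with A, B fixed by the endpoint conditions.
Applying the endpoint conditions y(-3) = -1 and y(2) = -5: solve A·-3 + B = -1 and A·2 + B = -5. Subtracting gives A(2 − -3) = -5 − -1, so A = -4/5, and B = -1 − A·-3 = -17/5. Therefore
    y(x) = (-4/5) x - 17/5.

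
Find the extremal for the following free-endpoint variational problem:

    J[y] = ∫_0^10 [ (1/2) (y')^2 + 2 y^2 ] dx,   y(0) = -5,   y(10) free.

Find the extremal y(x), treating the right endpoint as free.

The Lagrangian L = (1/2) (y')^2 + 2 y^2 gives
    ∂L/∂y = 4 y,   ∂L/∂y' = y'.
Euler-Lagrange: y'' − 4 y = 0.
With k = 2, the general solution is
    y(x) = A cosh(2 x) + B sinh(2 x).
Fixed left endpoint y(0) = -5 ⇒ A = -5.
The right endpoint x = 10 is free, so the natural (transversality) condition is ∂L/∂y' |_{x=10} = 0, i.e. y'(10) = 0.
Compute y'(x) = A k sinh(k x) + B k cosh(k x), so
    y'(10) = A k sinh(k·10) + B k cosh(k·10) = 0
    ⇒ B = −A tanh(k·10) = 5 tanh(2·10).
Therefore the extremal is
    y(x) = −5 cosh(2 x) + 5 tanh(2·10) sinh(2 x).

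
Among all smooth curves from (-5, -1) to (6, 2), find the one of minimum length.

Arc-length functional: J[y] = ∫ sqrt(1 + (y')^2) dx.
Lagrangian L = sqrt(1 + (y')^2) has no explicit y dependence, so ∂L/∂y = 0 and the Euler-Lagrange equation gives
    d/dx( y' / sqrt(1 + (y')^2) ) = 0  ⇒  y' / sqrt(1 + (y')^2) = const.
Hence y' is constant, so y(x) is affine.
Fitting the endpoints (-5, -1) and (6, 2):
    slope m = (2 − (-1)) / (6 − (-5)) = 3/11,
    intercept c = (-1) − m·(-5) = 4/11.
Extremal: y(x) = (3/11) x + 4/11.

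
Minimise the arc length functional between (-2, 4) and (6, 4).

Arc-length functional: J[y] = ∫ sqrt(1 + (y')^2) dx.
Lagrangian L = sqrt(1 + (y')^2) has no explicit y dependence, so ∂L/∂y = 0 and the Euler-Lagrange equation gives
    d/dx( y' / sqrt(1 + (y')^2) ) = 0  ⇒  y' / sqrt(1 + (y')^2) = const.
Hence y' is constant, so y(x) is affine.
Fitting the endpoints (-2, 4) and (6, 4):
    slope m = (4 − 4) / (6 − (-2)) = 0,
    intercept c = 4 − m·(-2) = 4.
Extremal: y(x) = 4.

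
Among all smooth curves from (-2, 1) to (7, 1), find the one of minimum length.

Arc-length functional: J[y] = ∫ sqrt(1 + (y')^2) dx.
Lagrangian L = sqrt(1 + (y')^2) has no explicit y dependence, so ∂L/∂y = 0 and the Euler-Lagrange equation gives
    d/dx( y' / sqrt(1 + (y')^2) ) = 0  ⇒  y' / sqrt(1 + (y')^2) = const.
Hence y' is constant, so y(x) is affine.
Fitting the endpoints (-2, 1) and (7, 1):
    slope m = (1 − 1) / (7 − (-2)) = 0,
    intercept c = 1 − m·(-2) = 1.
Extremal: y(x) = 1.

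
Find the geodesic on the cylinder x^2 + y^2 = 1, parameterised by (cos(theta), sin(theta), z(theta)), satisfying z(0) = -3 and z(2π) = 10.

Parameterise the cylinder of radius R = 1 as
    r(θ) = (cos θ, sin θ, z(θ)).
The arc-length element is
    ds = sqrt(1 + (dz/dθ)^2) dθ,
so the Lagrangian is L = sqrt(1 + z'^2).
L depends on z' only, not on z or θ, so ∂L/∂z = 0 and
    ∂L/∂z' = z' / sqrt(1 + z'^2).
The Euler-Lagrange equation gives
    d/dθ( z' / sqrt(1 + z'^2) ) = 0,
so z' is constant. Integrating once:
    z(θ) = a θ + b,
a helix on the cylinder (a straight line when the cylinder is unrolled). The constants a, b are determined by the endpoint conditions.
With endpoint conditions z(0) = -3 and z(2π) = 10: from z(0) = b we get b = -3, and a·2π + -3 = 10 gives a = 13/(2π), so
    z(θ) = (13/(2π)) θ − 3.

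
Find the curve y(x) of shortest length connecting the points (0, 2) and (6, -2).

Arc-length functional: J[y] = ∫ sqrt(1 + (y')^2) dx.
Lagrangian L = sqrt(1 + (y')^2) has no explicit y dependence, so ∂L/∂y = 0 and the Euler-Lagrange equation gives
    d/dx( y' / sqrt(1 + (y')^2) ) = 0  ⇒  y' / sqrt(1 + (y')^2) = const.
Hence y' is constant, so y(x) is affine.
Fitting the endpoints (0, 2) and (6, -2):
    slope m = ((-2) − 2) / (6 − 0) = -2/3,
    intercept c = 2 − m·0 = 2.
Extremal: y(x) = (-2/3) x + 2.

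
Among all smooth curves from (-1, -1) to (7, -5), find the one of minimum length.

Arc-length functional: J[y] = ∫ sqrt(1 + (y')^2) dx.
Lagrangian L = sqrt(1 + (y')^2) has no explicit y dependence, so ∂L/∂y = 0 and the Euler-Lagrange equation gives
    d/dx( y' / sqrt(1 + (y')^2) ) = 0  ⇒  y' / sqrt(1 + (y')^2) = const.
Hence y' is constant, so y(x) is affine.
Fitting the endpoints (-1, -1) and (7, -5):
    slope m = ((-5) − (-1)) / (7 − (-1)) = -1/2,
    intercept c = (-1) − m·(-1) = -3/2.
Extremal: y(x) = (-1/2) x - 3/2.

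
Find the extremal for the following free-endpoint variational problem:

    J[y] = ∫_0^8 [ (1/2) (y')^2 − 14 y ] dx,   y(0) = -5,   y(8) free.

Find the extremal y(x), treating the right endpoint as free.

The Lagrangian L = (1/2) (y')^2 − 14 y gives
    ∂L/∂y = −14,   ∂L/∂y' = y'.
Euler-Lagrange: d/dx(y') − (−14) = 0, i.e. y'' + 14 = 0, so
    y(x) = −(14/2) x^2 + C1 x + C2.
Fixed left endpoint y(0) = -5 ⇒ C2 = -5.
The right endpoint x = 8 is free, so the natural (transversality) condition is ∂L/∂y' |_{x=8} = 0, i.e. y'(8) = 0.
Compute y'(x) = −14 x + C1, so y'(8) = −112 + C1 = 0 ⇒ C1 = 112.
Therefore the extremal is
    y(x) = −7 x^2 + 112 x − 5.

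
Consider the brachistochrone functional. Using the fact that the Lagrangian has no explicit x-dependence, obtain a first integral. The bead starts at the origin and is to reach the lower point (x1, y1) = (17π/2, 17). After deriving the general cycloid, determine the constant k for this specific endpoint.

The Lagrangian L = sqrt((1 + y'^2) / y) has no explicit x dependence, so the Beltrami identity applies:
    L − y' ∂L/∂y' = C.
Compute ∂L/∂y' = y' / sqrt(y (1 + y'^2)).
Substitute:
    sqrt((1 + y'^2)/y) − y'·y' / sqrt(y (1 + y'^2))
    = (1 + y'^2) / sqrt(y (1 + y'^2)) − y'^2 / sqrt(y (1 + y'^2))
    = 1 / sqrt(y (1 + y'^2)) = C.
Squaring and rearranging gives the first integral
    y (1 + y'^2) = 1/C^2 =: k   (constant).
Solving this first-order ODE by the substitution
    y = (k/2)(1 − cos θ)
yields the cycloid parameterisation
    x(θ) = (k/2)(θ − sin θ),   y(θ) = (k/2)(1 − cos θ).
The constant k is fixed by the endpoint condition.
Now fit the given lower endpoint (x1, y1) = (17π/2, 17). At the bottom of the first arch (θ = π), the parametric equations give
    y(π) = (k/2)(1 − cos π) = k,
    x(π) = (k/2)(π − sin π) = kπ/2.
Matching y(π) = 17 gives k = 17, consistent with x(π) = 17π/2. Therefore the specific cycloid is
    x(θ) = (17/2)(θ − sin θ),   y(θ) = (17/2)(1 − cos θ).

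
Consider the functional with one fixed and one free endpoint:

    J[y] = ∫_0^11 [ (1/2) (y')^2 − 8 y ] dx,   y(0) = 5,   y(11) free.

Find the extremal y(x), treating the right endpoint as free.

The Lagrangian L = (1/2) (y')^2 − 8 y gives
    ∂L/∂y = −8,   ∂L/∂y' = y'.
Euler-Lagrange: d/dx(y') − (−8) = 0, i.e. y'' + 8 = 0, so
    y(x) = −(8/2) x^2 + C1 x + C2.
Fixed left endpoint y(0) = 5 ⇒ C2 = 5.
The right endpoint x = 11 is free, so the natural (transversality) condition is ∂L/∂y' |_{x=11} = 0, i.e. y'(11) = 0.
Compute y'(x) = −8 x + C1, so y'(11) = −88 + C1 = 0 ⇒ C1 = 88.
Therefore the extremal is
    y(x) = −4 x^2 + 88 x + 5.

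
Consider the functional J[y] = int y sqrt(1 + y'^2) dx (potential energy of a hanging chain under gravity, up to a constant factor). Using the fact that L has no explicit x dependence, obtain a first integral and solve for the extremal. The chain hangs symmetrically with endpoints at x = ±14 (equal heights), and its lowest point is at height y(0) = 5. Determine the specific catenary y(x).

The Lagrangian L(y, y') = y sqrt(1 + y'^2) has no explicit x dependence, so the Beltrami identity applies:
    L − y' ∂L/∂y' = C.
Compute ∂L/∂y' = y · y' / sqrt(1 + y'^2). Then
    L − y' ∂L/∂y'
    = y sqrt(1 + y'^2) − y · y'^2 / sqrt(1 + y'^2)
    = y (1 + y'^2 − y'^2) / sqrt(1 + y'^2)
    = y / sqrt(1 + y'^2) = C.
Squaring gives y^2 = C^2 (1 + y'^2), i.e.
    y'^2 = y^2 / C^2 − 1.
Separating variables,
    dy / sqrt(y^2 − C^2) = dx / C,
and integrating gives arccosh(y / C) = (x − a)/C, so
    y(x) = C cosh((x − a)/C),
the catenary. The constants C and a are fixed by the two endpoint conditions (and, for the hanging-chain problem, the length constraint selects C).
Now fit the given data. The endpoints x = ±14 are symmetric at equal height, so the catenary is even about its minimum: a = 0 and y(x) = C cosh(x/C). The lowest point is y(0) = C cosh(0) = C, and we are told y(0) = 5, so C = 5. Therefore
    y(x) = 5 cosh(x/5),
and at the endpoints
    y(±14) = 5 cosh(14/5).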